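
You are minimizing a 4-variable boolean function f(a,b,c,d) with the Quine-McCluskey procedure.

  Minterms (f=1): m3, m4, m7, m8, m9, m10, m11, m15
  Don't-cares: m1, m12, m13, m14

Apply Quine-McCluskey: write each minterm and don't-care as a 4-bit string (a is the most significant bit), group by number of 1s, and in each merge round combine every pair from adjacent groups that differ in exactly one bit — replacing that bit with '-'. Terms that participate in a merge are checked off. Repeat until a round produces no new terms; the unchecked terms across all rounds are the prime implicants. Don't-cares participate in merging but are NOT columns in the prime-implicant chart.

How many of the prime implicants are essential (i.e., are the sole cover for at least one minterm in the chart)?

Round 0: 0001✓ 0011✓ 0100✓ 0111✓ 1000✓ 1001✓ 1010✓ 1011✓ 1100✓ 1101✓ 1110✓ 1111✓
Round 1: -001✓ -011✓ -100 -111✓ 0-11✓ 00-1✓ 1-00✓ 1-01✓ 1-10✓ 1-11✓ 10-0✓ 10-1✓ 100-✓ 101-✓ 11-0✓ 11-1✓ 110-✓ 111-✓
Round 2: --11 -0-1 1--0✓ 1--1✓ 1-0-✓ 1-1-✓ 10--✓ 11--✓
Round 3: 1---
PIs = {--11, -0-1, -100, 1---}
Coverage chart:
  m3: --11,-0-1
  m4: -100 ←essential
  m7: --11 ←essential
  m8: 1--- ←essential
  m9: -0-1,1---
  m10: 1--- ←essential
  m11: --11,-0-1,1---
  m15: --11,1---
Essential: --11, -100, 1---

3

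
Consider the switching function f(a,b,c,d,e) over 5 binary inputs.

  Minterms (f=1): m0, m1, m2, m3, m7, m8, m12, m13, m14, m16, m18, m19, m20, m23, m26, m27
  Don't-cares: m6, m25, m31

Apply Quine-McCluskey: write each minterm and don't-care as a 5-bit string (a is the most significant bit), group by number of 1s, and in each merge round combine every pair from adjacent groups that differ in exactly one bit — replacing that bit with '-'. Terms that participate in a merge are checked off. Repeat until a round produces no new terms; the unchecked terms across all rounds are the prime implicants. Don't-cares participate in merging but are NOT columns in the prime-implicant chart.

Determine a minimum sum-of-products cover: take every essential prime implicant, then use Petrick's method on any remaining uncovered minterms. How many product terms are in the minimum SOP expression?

[col 0] 00000*, 00001*, 00010*, 00011*, 00110*, 00111*, 01000*, 01100*, 01101*, 01110*, 10000*, 10010*, 10011*, 10100*, 10111*, 11001*, 11010*, 11011*, 11111*
[col 1] -0000*, -0010*, -0011*, -0111*, 0-000, 0-110, 00-10*, 00-11*, 000-0*, 000-1*, 0000-*, 0001-*, 0011-*, 01-00, 011-0, 0110-, 1-010*, 1-011*, 1-111*, 10-00, 10-11*, 100-0*, 1001-*, 11-11*, 110-1, 1101-*
[col 2] -0-11, -00-0, -001-, 00-1-, 000--, 1--11, 1-01-
Prime implicants: -0-11, -00-0, -001-, 0-000, 0-110, 00-1-, 000--, 01-00, 011-0, 0110-, 1--11, 1-01-, 10-00, 110-1
PI chart (minterm → PIs covering it):
  0 | -00-0,0-000,000--
  1 | 000--  (sole → essential)
  2 | -00-0,-001-,00-1-,000--
  3 | -0-11,-001-,00-1-,000--
  7 | -0-11,00-1-
  8 | 0-000,01-00
  12 | 01-00,011-0,0110-
  13 | 0110-  (sole → essential)
  14 | 0-110,011-0
  16 | -00-0,10-00
  18 | -00-0,-001-,1-01-
  19 | -0-11,-001-,1--11,1-01-
  20 | 10-00  (sole → essential)
  23 | -0-11,1--11
  26 | 1-01-  (sole → essential)
  27 | 1--11,1-01-,110-1
Essential prime implicants: 000--, 0110-, 1-01-, 10-00
Petrick residual → -0-11, 0-000, 0-110
Minimum SOP uses 7 PIs: b'de + a'c'd'e' + a'cde' + a'b'c' + a'bcd' + ac'd + ab'd'e'

7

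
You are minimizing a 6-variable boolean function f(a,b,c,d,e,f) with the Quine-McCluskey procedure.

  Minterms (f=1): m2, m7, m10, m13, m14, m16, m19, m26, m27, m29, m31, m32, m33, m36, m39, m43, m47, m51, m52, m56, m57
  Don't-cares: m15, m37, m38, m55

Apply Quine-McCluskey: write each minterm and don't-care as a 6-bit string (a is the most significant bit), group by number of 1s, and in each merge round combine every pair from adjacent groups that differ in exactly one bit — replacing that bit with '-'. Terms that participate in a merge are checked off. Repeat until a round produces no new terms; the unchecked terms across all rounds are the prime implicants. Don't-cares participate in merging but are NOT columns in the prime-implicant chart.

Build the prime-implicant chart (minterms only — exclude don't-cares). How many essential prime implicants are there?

8

size-2^0 implicants → 000010(✓)  000111(✓)  001010(✓)  001101(✓)  001110(✓)  001111(✓)  010000  010011(✓)  011010(✓)  011011(✓)  011101(✓)  011111(✓)  100000(✓)  100001(✓)  100100(✓)  100101(✓)  100110(✓)  100111(✓)  101011(✓)  101111(✓)  110011(✓)  110100(✓)  110111(✓)  111000(✓)  111001(✓)
size-2^1 implicants → -00111(✓)  -01111(✓)  -10011  0-1010  0-1101(✓)  0-1111(✓)  00-010  00-111(✓)  001-10  0011-1(✓)  00111-  01-011  011-11  01101-  0111-1(✓)  1-0100  1-0111  10-111(✓)  100-00(✓)  100-01(✓)  10000-(✓)  1001-0(✓)  1001-1(✓)  10010-(✓)  10011-(✓)  101-11  110-11  11100-
size-2^2 implicants → -0-111  0-11-1  100-0-  1001--
Unchecked terms (primes): -0-111, -10011, 0-1010, 0-11-1, 00-010, 001-10, 00111-, 01-011, 010000, 011-11, 01101-, 1-0100, 1-0111, 100-0-, 1001--, 101-11, 110-11, 11100-
Minterm coverage:
  m2 ⊆ 00-010 [E]
  m7 ⊆ -0-111 [E]
  m10 ⊆ 0-1010,00-010,001-10
  m13 ⊆ 0-11-1 [E]
  m14 ⊆ 001-10,00111-
  m16 ⊆ 010000 [E]
  m19 ⊆ -10011,01-011
  m26 ⊆ 0-1010,01101-
  m27 ⊆ 01-011,011-11,01101-
  m29 ⊆ 0-11-1 [E]
  m31 ⊆ 0-11-1,011-11
  m32 ⊆ 100-0- [E]
  m33 ⊆ 100-0- [E]
  m36 ⊆ 1-0100,100-0-,1001--
  m39 ⊆ -0-111,1-0111,1001--
  m43 ⊆ 101-11 [E]
  m47 ⊆ -0-111,101-11
  m51 ⊆ -10011,110-11
  m52 ⊆ 1-0100 [E]
  m56 ⊆ 11100- [E]
  m57 ⊆ 11100- [E]
E = {-0-111, 0-11-1, 00-010, 010000, 1-0100, 100-0-, 101-11, 11100-}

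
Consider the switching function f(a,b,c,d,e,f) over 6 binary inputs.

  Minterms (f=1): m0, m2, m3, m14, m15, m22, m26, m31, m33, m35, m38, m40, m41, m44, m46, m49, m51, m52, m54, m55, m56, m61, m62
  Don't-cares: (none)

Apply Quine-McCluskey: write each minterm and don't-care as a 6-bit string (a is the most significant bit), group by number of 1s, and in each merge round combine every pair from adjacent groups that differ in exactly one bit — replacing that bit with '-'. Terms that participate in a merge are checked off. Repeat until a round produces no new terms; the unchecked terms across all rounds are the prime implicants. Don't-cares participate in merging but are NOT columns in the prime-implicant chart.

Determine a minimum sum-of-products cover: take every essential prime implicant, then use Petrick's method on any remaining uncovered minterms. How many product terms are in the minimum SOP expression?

[col 0] 000000*, 000010*, 000011*, 001110*, 001111*, 010110*, 011010, 011111*, 100001*, 100011*, 100110*, 101000*, 101001*, 101100*, 101110*, 110001*, 110011*, 110100*, 110110*, 110111*, 111000*, 111101, 111110*
[col 1] -00011, -01110, -10110, 0-1111, 0000-0, 00001-, 00111-, 1-0001*, 1-0011*, 1-0110*, 1-1000, 1-1110*, 10-001, 10-110*, 1000-1*, 101-00, 10100-, 1011-0, 11-110*, 110-11, 1100-1*, 1101-0, 11011-
[col 2] 1--110, 1-00-1
Prime implicants: -00011, -01110, -10110, 0-1111, 0000-0, 00001-, 00111-, 011010, 1--110, 1-00-1, 1-1000, 10-001, 101-00, 10100-, 1011-0, 110-11, 1101-0, 11011-, 111101
PI chart (minterm → PIs covering it):
  0 | 0000-0  (sole → essential)
  2 | 0000-0,00001-
  3 | -00011,00001-
  14 | -01110,00111-
  15 | 0-1111,00111-
  22 | -10110  (sole → essential)
  26 | 011010  (sole → essential)
  31 | 0-1111  (sole → essential)
  33 | 1-00-1,10-001
  35 | -00011,1-00-1
  38 | 1--110  (sole → essential)
  40 | 1-1000,101-00,10100-
  41 | 10-001,10100-
  44 | 101-00,1011-0
  46 | -01110,1--110,1011-0
  49 | 1-00-1  (sole → essential)
  51 | 1-00-1,110-11
  52 | 1101-0  (sole → essential)
  54 | -10110,1--110,1101-0,11011-
  55 | 110-11,11011-
  56 | 1-1000  (sole → essential)
  61 | 111101  (sole → essential)
  62 | 1--110  (sole → essential)
Essential prime implicants: -10110, 0-1111, 0000-0, 011010, 1--110, 1-00-1, 1-1000, 1101-0, 111101
Petrick residual → -00011, -01110, 10-001, 101-00, 110-11
Minimum SOP uses 14 PIs: b'c'd'ef + b'cdef' + bc'def' + a'cdef + a'b'c'd'f' + a'bcd'ef' + adef' + ac'd'f + acd'e'f' + ab'd'e'f + ab'ce'f' + abc'ef + abc'df' + abcde'f

14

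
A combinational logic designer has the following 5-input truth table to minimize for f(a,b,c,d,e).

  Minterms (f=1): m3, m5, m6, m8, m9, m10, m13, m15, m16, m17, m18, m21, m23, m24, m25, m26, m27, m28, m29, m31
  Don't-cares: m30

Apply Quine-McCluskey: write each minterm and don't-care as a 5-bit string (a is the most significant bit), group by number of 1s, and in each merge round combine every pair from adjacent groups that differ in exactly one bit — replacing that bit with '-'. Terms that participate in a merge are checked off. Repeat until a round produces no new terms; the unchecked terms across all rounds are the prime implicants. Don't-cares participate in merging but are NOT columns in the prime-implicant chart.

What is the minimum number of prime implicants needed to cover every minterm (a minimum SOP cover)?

10

size-2^0 implicants → 00011  00101(✓)  00110  01000(✓)  01001(✓)  01010(✓)  01101(✓)  01111(✓)  10000(✓)  10001(✓)  10010(✓)  10101(✓)  10111(✓)  11000(✓)  11001(✓)  11010(✓)  11011(✓)  11100(✓)  11101(✓)  11110(✓)  11111(✓)
size-2^1 implicants → -0101(✓)  -1000(✓)  -1001(✓)  -1010(✓)  -1101(✓)  -1111(✓)  0-101(✓)  01-01(✓)  010-0(✓)  0100-(✓)  011-1(✓)  1-000(✓)  1-001(✓)  1-010(✓)  1-101(✓)  1-111(✓)  10-01(✓)  100-0(✓)  1000-(✓)  101-1(✓)  11-00(✓)  11-01(✓)  11-10(✓)  11-11(✓)  110-0(✓)  110-1(✓)  1100-(✓)  1101-(✓)  111-0(✓)  111-1(✓)  1110-(✓)  1111-(✓)
size-2^2 implicants → --101  -1-01  -10-0  -100-  -11-1  1--01  1-0-0  1-00-  1-1-1  11--0(✓)  11--1(✓)  11-0-(✓)  11-1-(✓)  110--(✓)  111--(✓)
size-2^3 implicants → 11---
Unchecked terms (primes): --101, -1-01, -10-0, -100-, -11-1, 00011, 00110, 1--01, 1-0-0, 1-00-, 1-1-1, 11---
Minterm coverage:
  m3 ⊆ 00011 [E]
  m5 ⊆ --101 [E]
  m6 ⊆ 00110 [E]
  m8 ⊆ -10-0,-100-
  m9 ⊆ -1-01,-100-
  m10 ⊆ -10-0 [E]
  m13 ⊆ --101,-1-01,-11-1
  m15 ⊆ -11-1 [E]
  m16 ⊆ 1-0-0,1-00-
  m17 ⊆ 1--01,1-00-
  m18 ⊆ 1-0-0 [E]
  m21 ⊆ --101,1--01,1-1-1
  m23 ⊆ 1-1-1 [E]
  m24 ⊆ -10-0,-100-,1-0-0,1-00-,11---
  m25 ⊆ -1-01,-100-,1--01,1-00-,11---
  m26 ⊆ -10-0,1-0-0,11---
  m27 ⊆ 11--- [E]
  m28 ⊆ 11--- [E]
  m29 ⊆ --101,-1-01,-11-1,1--01,1-1-1,11---
  m31 ⊆ -11-1,1-1-1,11---
E = {--101, -10-0, -11-1, 00011, 00110, 1-0-0, 1-1-1, 11---}
Petrick residual → -1-01, 1--01
Cover = cd'e + bd'e + bc'e' + bce + a'b'c'de + a'b'cde' + ad'e + ac'e' + ace + ab  |cover|=10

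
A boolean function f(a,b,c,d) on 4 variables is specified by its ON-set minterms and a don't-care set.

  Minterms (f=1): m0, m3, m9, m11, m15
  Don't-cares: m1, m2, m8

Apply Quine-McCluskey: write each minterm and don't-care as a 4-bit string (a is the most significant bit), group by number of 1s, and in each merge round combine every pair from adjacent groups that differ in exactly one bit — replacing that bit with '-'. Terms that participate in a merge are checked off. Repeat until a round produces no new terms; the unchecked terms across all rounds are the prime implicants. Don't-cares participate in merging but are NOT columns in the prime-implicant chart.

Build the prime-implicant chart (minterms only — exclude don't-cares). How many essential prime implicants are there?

Round 0: 0000✓ 0001✓ 0010✓ 0011✓ 1000✓ 1001✓ 1011✓ 1111✓
Round 1: -000✓ -001✓ -011✓ 00-0✓ 00-1✓ 000-✓ 001-✓ 1-11 10-1✓ 100-✓
Round 2: -0-1 -00- 00--
PIs = {-0-1, -00-, 00--, 1-11}
Coverage chart:
  m0: -00-,00--
  m3: -0-1,00--
  m9: -0-1,-00-
  m11: -0-1,1-11
  m15: 1-11 ←essential
Essential: 1-11

1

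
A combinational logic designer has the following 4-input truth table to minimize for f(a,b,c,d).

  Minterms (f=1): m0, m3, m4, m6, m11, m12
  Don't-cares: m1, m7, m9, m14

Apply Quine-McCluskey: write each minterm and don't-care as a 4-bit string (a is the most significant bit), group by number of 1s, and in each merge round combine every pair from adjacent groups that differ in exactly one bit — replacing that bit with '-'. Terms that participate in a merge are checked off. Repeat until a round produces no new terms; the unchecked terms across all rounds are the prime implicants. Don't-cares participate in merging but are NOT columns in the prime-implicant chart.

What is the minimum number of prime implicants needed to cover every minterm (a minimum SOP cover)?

3

size-2^0 implicants → 0000(✓)  0001(✓)  0011(✓)  0100(✓)  0110(✓)  0111(✓)  1001(✓)  1011(✓)  1100(✓)  1110(✓)
size-2^1 implicants → -001(✓)  -011(✓)  -100(✓)  -110(✓)  0-00  0-11  00-1(✓)  000-  01-0(✓)  011-  10-1(✓)  11-0(✓)
size-2^2 implicants → -0-1  -1-0
Unchecked terms (primes): -0-1, -1-0, 0-00, 0-11, 000-, 011-
Minterm coverage:
  m0 ⊆ 0-00,000-
  m3 ⊆ -0-1,0-11
  m4 ⊆ -1-0,0-00
  m6 ⊆ -1-0,011-
  m11 ⊆ -0-1 [E]
  m12 ⊆ -1-0 [E]
E = {-0-1, -1-0}
Petrick residual → 0-00
Cover = b'd + bd' + a'c'd'  |cover|=3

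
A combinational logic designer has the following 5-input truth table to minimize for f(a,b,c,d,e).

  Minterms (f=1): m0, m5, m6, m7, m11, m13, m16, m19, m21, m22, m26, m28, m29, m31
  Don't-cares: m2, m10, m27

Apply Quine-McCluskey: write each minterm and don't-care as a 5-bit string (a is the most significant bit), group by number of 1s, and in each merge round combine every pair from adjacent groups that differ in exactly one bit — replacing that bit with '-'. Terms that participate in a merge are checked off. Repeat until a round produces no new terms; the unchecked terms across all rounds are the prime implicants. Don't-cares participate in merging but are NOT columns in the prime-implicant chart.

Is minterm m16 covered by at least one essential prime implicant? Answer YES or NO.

Round 0: 00000✓ 00010✓ 00101✓ 00110✓ 00111✓ 01010✓ 01011✓ 01101✓ 10000✓ 10011✓ 10101✓ 10110✓ 11010✓ 11011✓ 11100✓ 11101✓ 11111✓
Round 1: -0000 -0101✓ -0110 -1010✓ -1011✓ -1101✓ 0-010 0-101✓ 00-10 000-0 001-1 0011- 0101-✓ 1-011 1-101✓ 11-11 1101-✓ 111-1 1110-
Round 2: --101 -101-
PIs = {--101, -0000, -0110, -101-, 0-010, 00-10, 000-0, 001-1, 0011-, 1-011, 11-11, 111-1, 1110-}
Coverage chart:
  m0: -0000,000-0
  m5: --101,001-1
  m6: -0110,00-10,0011-
  m7: 001-1,0011-
  m11: -101- ←essential
  m13: --101 ←essential
  m16: -0000 ←essential
  m19: 1-011 ←essential
  m21: --101 ←essential
  m22: -0110 ←essential
  m26: -101- ←essential
  m28: 1110- ←essential
  m29: --101,111-1,1110-
  m31: 11-11,111-1
Essential: --101, -0000, -0110, -101-, 1-011, 1110-

YES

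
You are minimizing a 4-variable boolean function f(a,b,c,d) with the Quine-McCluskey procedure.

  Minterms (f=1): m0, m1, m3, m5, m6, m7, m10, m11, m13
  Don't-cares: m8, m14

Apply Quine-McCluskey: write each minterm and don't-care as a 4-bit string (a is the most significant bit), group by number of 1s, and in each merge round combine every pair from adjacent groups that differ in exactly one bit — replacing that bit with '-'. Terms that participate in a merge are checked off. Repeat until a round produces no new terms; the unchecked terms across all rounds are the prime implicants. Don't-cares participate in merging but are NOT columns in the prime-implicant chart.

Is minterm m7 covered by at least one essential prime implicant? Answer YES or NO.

size-2^0 implicants → 0000(✓)  0001(✓)  0011(✓)  0101(✓)  0110(✓)  0111(✓)  1000(✓)  1010(✓)  1011(✓)  1101(✓)  1110(✓)
size-2^1 implicants → -000  -011  -101  -110  0-01(✓)  0-11(✓)  00-1(✓)  000-  01-1(✓)  011-  1-10  10-0  101-
size-2^2 implicants → 0--1
Unchecked terms (primes): -000, -011, -101, -110, 0--1, 000-, 011-, 1-10, 10-0, 101-
Minterm coverage:
  m0 ⊆ -000,000-
  m1 ⊆ 0--1,000-
  m3 ⊆ -011,0--1
  m5 ⊆ -101,0--1
  m6 ⊆ -110,011-
  m7 ⊆ 0--1,011-
  m10 ⊆ 1-10,10-0,101-
  m11 ⊆ -011,101-
  m13 ⊆ -101 [E]
E = {-101}

NO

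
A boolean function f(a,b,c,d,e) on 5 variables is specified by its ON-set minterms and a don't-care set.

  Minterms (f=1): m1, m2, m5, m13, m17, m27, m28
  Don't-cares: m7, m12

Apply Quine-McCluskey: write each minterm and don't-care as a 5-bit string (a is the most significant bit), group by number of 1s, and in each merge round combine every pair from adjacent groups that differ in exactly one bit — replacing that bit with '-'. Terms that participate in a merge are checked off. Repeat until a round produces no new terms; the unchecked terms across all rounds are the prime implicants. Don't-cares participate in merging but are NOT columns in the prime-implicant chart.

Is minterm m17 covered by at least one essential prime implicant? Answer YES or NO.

YES

Round 0: 00001✓ 00010 00101✓ 00111✓ 01100✓ 01101✓ 10001✓ 11011 11100✓
Round 1: -0001 -1100 0-101 00-01 001-1 0110-
PIs = {-0001, -1100, 0-101, 00-01, 00010, 001-1, 0110-, 11011}
Coverage chart:
  m1: -0001,00-01
  m2: 00010 ←essential
  m5: 0-101,00-01,001-1
  m13: 0-101,0110-
  m17: -0001 ←essential
  m27: 11011 ←essential
  m28: -1100 ←essential
Essential: -0001, -1100, 00010, 11011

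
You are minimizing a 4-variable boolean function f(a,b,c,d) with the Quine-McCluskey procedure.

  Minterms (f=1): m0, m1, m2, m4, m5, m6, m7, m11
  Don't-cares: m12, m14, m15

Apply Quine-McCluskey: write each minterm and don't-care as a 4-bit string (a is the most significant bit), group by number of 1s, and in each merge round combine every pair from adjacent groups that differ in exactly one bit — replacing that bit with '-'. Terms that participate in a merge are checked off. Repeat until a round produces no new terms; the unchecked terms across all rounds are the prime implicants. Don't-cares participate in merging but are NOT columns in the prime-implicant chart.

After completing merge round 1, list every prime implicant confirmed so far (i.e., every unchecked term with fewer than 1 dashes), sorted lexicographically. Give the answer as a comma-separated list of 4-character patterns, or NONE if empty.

NONE

Round 0: 0000✓ 0001✓ 0010✓ 0100✓ 0101✓ 0110✓ 0111✓ 1011✓ 1100✓ 1110✓ 1111✓
Round 1: -100✓ -110✓ -111✓ 0-00✓ 0-01✓ 0-10✓ 00-0✓ 000-✓ 01-0✓ 01-1✓ 010-✓ 011-✓ 1-11 11-0✓ 111-✓
Round 2: -1-0 -11- 0--0 0-0- 01--
PIs = {-1-0, -11-, 0--0, 0-0-, 01--, 1-11}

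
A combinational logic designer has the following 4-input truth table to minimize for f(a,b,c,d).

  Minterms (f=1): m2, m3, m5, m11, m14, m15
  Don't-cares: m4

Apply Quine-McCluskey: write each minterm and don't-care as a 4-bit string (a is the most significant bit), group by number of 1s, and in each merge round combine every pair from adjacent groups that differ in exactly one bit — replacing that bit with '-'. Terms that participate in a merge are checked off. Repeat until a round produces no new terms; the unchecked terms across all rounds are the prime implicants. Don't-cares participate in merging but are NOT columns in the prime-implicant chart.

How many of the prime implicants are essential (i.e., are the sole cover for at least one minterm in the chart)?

3

Round 0: 0010✓ 0011✓ 0100✓ 0101✓ 1011✓ 1110✓ 1111✓
Round 1: -011 001- 010- 1-11 111-
PIs = {-011, 001-, 010-, 1-11, 111-}
Coverage chart:
  m2: 001- ←essential
  m3: -011,001-
  m5: 010- ←essential
  m11: -011,1-11
  m14: 111- ←essential
  m15: 1-11,111-
Essential: 001-, 010-, 111-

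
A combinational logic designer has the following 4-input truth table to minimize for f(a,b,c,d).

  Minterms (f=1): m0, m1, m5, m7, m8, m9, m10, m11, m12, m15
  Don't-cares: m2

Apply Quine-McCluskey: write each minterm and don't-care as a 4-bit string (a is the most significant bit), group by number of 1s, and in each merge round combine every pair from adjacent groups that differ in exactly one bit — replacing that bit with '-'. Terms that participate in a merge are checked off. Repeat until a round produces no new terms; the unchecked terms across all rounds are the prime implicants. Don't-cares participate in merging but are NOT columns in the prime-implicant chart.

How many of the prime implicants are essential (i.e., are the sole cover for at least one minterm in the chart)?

1

size-2^0 implicants → 0000(✓)  0001(✓)  0010(✓)  0101(✓)  0111(✓)  1000(✓)  1001(✓)  1010(✓)  1011(✓)  1100(✓)  1111(✓)
size-2^1 implicants → -000(✓)  -001(✓)  -010(✓)  -111  0-01  00-0(✓)  000-(✓)  01-1  1-00  1-11  10-0(✓)  10-1(✓)  100-(✓)  101-(✓)
size-2^2 implicants → -0-0  -00-  10--
Unchecked terms (primes): -0-0, -00-, -111, 0-01, 01-1, 1-00, 1-11, 10--
Minterm coverage:
  m0 ⊆ -0-0,-00-
  m1 ⊆ -00-,0-01
  m5 ⊆ 0-01,01-1
  m7 ⊆ -111,01-1
  m8 ⊆ -0-0,-00-,1-00,10--
  m9 ⊆ -00-,10--
  m10 ⊆ -0-0,10--
  m11 ⊆ 1-11,10--
  m12 ⊆ 1-00 [E]
  m15 ⊆ -111,1-11
E = {1-00}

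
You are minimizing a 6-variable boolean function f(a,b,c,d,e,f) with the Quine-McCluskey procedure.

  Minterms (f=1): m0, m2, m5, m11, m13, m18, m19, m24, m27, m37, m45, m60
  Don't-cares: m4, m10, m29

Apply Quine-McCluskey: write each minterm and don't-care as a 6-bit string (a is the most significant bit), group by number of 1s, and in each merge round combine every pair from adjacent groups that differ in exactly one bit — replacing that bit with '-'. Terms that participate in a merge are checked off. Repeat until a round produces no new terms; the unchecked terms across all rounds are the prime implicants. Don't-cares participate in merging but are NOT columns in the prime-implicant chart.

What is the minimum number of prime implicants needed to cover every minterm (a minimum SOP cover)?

6

[col 0] 000000*, 000010*, 000100*, 000101*, 001010*, 001011*, 001101*, 010010*, 010011*, 011000, 011011*, 011101*, 100101*, 101101*, 111100
[col 1] -00101*, -01101*, 0-0010, 0-1011, 0-1101, 00-010, 00-101*, 000-00, 0000-0, 00010-, 00101-, 01-011, 01001-, 10-101*
[col 2] -0-101
Prime implicants: -0-101, 0-0010, 0-1011, 0-1101, 00-010, 000-00, 0000-0, 00010-, 00101-, 01-011, 01001-, 011000, 111100
PI chart (minterm → PIs covering it):
  0 | 000-00,0000-0
  2 | 0-0010,00-010,0000-0
  5 | -0-101,00010-
  11 | 0-1011,00101-
  13 | -0-101,0-1101
  18 | 0-0010,01001-
  19 | 01-011,01001-
  24 | 011000  (sole → essential)
  27 | 0-1011,01-011
  37 | -0-101  (sole → essential)
  45 | -0-101  (sole → essential)
  60 | 111100  (sole → essential)
Essential prime implicants: -0-101, 011000, 111100
Petrick residual → 0-1011, 0000-0, 01001-
Minimum SOP uses 6 PIs: b'de'f + a'cd'ef + a'b'c'd'f' + a'bc'd'e + a'bcd'e'f' + abcde'f'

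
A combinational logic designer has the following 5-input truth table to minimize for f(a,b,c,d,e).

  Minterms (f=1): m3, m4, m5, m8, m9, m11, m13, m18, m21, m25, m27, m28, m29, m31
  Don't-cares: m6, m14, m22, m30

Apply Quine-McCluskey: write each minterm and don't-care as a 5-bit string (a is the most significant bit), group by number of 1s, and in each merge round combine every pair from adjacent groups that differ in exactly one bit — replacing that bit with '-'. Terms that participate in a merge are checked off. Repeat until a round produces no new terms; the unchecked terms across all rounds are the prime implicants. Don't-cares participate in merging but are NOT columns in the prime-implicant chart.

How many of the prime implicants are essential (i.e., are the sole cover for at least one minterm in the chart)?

5

Round 0: 00011✓ 00100✓ 00101✓ 00110✓ 01000✓ 01001✓ 01011✓ 01101✓ 01110✓ 10010✓ 10101✓ 10110✓ 11001✓ 11011✓ 11100✓ 11101✓ 11110✓ 11111✓
Round 1: -0101✓ -0110✓ -1001✓ -1011✓ -1101✓ -1110✓ 0-011 0-101✓ 0-110✓ 001-0 0010- 01-01✓ 010-1✓ 0100- 1-101✓ 1-110✓ 10-10 11-01✓ 11-11✓ 110-1✓ 111-0✓ 111-1✓ 1110-✓ 1111-✓
Round 2: --101 --110 -1-01 -10-1 11--1 111--
PIs = {--101, --110, -1-01, -10-1, 0-011, 001-0, 0010-, 0100-, 10-10, 11--1, 111--}
Coverage chart:
  m3: 0-011 ←essential
  m4: 001-0,0010-
  m5: --101,0010-
  m8: 0100- ←essential
  m9: -1-01,-10-1,0100-
  m11: -10-1,0-011
  m13: --101,-1-01
  m18: 10-10 ←essential
  m21: --101 ←essential
  m25: -1-01,-10-1,11--1
  m27: -10-1,11--1
  m28: 111-- ←essential
  m29: --101,-1-01,11--1,111--
  m31: 11--1,111--
Essential: --101, 0-011, 0100-, 10-10, 111--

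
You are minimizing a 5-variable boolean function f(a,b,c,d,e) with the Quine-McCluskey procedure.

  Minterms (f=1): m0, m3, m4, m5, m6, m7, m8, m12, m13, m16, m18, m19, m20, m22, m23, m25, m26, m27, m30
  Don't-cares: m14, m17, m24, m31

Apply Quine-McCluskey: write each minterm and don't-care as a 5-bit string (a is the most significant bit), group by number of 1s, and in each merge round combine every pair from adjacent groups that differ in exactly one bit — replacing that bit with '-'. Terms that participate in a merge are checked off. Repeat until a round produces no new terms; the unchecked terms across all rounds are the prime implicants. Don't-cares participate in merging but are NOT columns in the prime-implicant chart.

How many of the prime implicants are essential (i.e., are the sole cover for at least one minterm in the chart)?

3

[col 0] 00000*, 00011*, 00100*, 00101*, 00110*, 00111*, 01000*, 01100*, 01101*, 01110*, 10000*, 10001*, 10010*, 10011*, 10100*, 10110*, 10111*, 11000*, 11001*, 11010*, 11011*, 11110*, 11111*
[col 1] -0000*, -0011*, -0100*, -0110*, -0111*, -1000*, -1110*, 0-000*, 0-100*, 0-101*, 0-110*, 00-00*, 00-11*, 001-0*, 001-1*, 0010-*, 0011-*, 01-00*, 011-0*, 0110-*, 1-000*, 1-001*, 1-010*, 1-011*, 1-110*, 1-111*, 10-00*, 10-10*, 10-11*, 100-0*, 100-1*, 1000-*, 1001-*, 101-0*, 1011-*, 11-10*, 11-11*, 110-0*, 110-1*, 1100-*, 1101-*, 1111-*
[col 2] --000, --110, -0-00, -0-11, -01-0, -011-, 0--00, 0-1-0, 0-10-, 001--, 1--10*, 1--11*, 1-0-0*, 1-0-1*, 1-00-*, 1-01-*, 1-11-*, 10--0, 10-1-*, 100--*, 11-1-*, 110--*
[col 3] 1--1-, 1-0--
Prime implicants: --000, --110, -0-00, -0-11, -01-0, -011-, 0--00, 0-1-0, 0-10-, 001--, 1--1-, 1-0--, 10--0
PI chart (minterm → PIs covering it):
  0 | --000,-0-00,0--00
  3 | -0-11  (sole → essential)
  4 | -0-00,-01-0,0--00,0-1-0,0-10-,001--
  5 | 0-10-,001--
  6 | --110,-01-0,-011-,0-1-0,001--
  7 | -0-11,-011-,001--
  8 | --000,0--00
  12 | 0--00,0-1-0,0-10-
  13 | 0-10-  (sole → essential)
  16 | --000,-0-00,1-0--,10--0
  18 | 1--1-,1-0--,10--0
  19 | -0-11,1--1-,1-0--
  20 | -0-00,-01-0,10--0
  22 | --110,-01-0,-011-,1--1-,10--0
  23 | -0-11,-011-,1--1-
  25 | 1-0--  (sole → essential)
  26 | 1--1-,1-0--
  27 | 1--1-,1-0--
  30 | --110,1--1-
Essential prime implicants: -0-11, 0-10-, 1-0--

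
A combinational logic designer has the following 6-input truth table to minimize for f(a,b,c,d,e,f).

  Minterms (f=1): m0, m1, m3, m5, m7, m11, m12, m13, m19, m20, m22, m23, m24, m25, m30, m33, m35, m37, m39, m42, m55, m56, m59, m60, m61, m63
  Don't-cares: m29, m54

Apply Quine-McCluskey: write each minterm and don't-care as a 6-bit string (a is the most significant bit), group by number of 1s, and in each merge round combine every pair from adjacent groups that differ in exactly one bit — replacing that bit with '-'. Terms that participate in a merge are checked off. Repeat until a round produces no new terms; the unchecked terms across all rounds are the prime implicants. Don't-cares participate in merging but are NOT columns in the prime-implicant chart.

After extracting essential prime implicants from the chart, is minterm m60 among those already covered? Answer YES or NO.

NO

Round 0: 000000✓ 000001✓ 000011✓ 000101✓ 000111✓ 001011✓ 001100✓ 001101✓ 010011✓ 010100✓ 010110✓ 010111✓ 011000✓ 011001✓ 011101✓ 011110✓ 100001✓ 100011✓ 100101✓ 100111✓ 101010 110110✓ 110111✓ 111000✓ 111011✓ 111100✓ 111101✓ 111111✓
Round 1: -00001✓ -00011✓ -00101✓ -00111✓ -10110✓ -10111✓ -11000 -11101 0-0011✓ 0-0111✓ 0-1101 00-011 00-101 000-01✓ 000-11✓ 0000-1✓ 00000- 0001-1✓ 00110- 01-110 010-11✓ 0101-0 01011-✓ 011-01 01100- 1-0111✓ 100-01✓ 100-11✓ 1000-1✓ 1001-1✓ 11-111 11011-✓ 111-00 111-11 1111-1 11110-
Round 2: --0111 -00-01✓ -00-11✓ -000-1✓ -001-1✓ -1011- 0-0-11 000--1✓ 100--1✓
Round 3: -00--1
PIs = {--0111, -00--1, -1011-, -11000, -11101, 0-0-11, 0-1101, 00-011, 00-101, 00000-, 00110-, 01-110, 0101-0, 011-01, 01100-, 101010, 11-111, 111-00, 111-11, 1111-1, 11110-}
Coverage chart:
  m0: 00000- ←essential
  m1: -00--1,00000-
  m3: -00--1,0-0-11,00-011
  m5: -00--1,00-101
  m7: --0111,-00--1,0-0-11
  m11: 00-011 ←essential
  m12: 00110- ←essential
  m13: 0-1101,00-101,00110-
  m19: 0-0-11 ←essential
  m20: 0101-0 ←essential
  m22: -1011-,01-110,0101-0
  m23: --0111,-1011-,0-0-11
  m24: -11000,01100-
  m25: 011-01,01100-
  m30: 01-110 ←essential
  m33: -00--1 ←essential
  m35: -00--1 ←essential
  m37: -00--1 ←essential
  m39: --0111,-00--1
  m42: 101010 ←essential
  m55: --0111,-1011-,11-111
  m56: -11000,111-00
  m59: 111-11 ←essential
  m60: 111-00,11110-
  m61: -11101,1111-1,11110-
  m63: 11-111,111-11,1111-1
Essential: -00--1, 0-0-11, 00-011, 00000-, 00110-, 01-110, 0101-0, 101010, 111-11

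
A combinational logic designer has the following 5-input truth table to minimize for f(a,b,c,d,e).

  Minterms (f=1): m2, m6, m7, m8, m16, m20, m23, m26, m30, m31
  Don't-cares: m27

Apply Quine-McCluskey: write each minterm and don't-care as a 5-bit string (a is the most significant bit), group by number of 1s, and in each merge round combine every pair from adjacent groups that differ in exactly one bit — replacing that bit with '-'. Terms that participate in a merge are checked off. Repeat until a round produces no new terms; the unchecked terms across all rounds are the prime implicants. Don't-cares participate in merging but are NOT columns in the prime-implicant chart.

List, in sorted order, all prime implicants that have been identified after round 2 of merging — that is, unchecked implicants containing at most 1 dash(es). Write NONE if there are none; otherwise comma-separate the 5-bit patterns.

-0111, 00-10, 0011-, 01000, 1-111, 10-00

Round 0: 00010✓ 00110✓ 00111✓ 01000 10000✓ 10100✓ 10111✓ 11010✓ 11011✓ 11110✓ 11111✓
Round 1: -0111 00-10 0011- 1-111 10-00 11-10✓ 11-11✓ 1101-✓ 1111-✓
Round 2: 11-1-
PIs = {-0111, 00-10, 0011-, 01000, 1-111, 10-00, 11-1-}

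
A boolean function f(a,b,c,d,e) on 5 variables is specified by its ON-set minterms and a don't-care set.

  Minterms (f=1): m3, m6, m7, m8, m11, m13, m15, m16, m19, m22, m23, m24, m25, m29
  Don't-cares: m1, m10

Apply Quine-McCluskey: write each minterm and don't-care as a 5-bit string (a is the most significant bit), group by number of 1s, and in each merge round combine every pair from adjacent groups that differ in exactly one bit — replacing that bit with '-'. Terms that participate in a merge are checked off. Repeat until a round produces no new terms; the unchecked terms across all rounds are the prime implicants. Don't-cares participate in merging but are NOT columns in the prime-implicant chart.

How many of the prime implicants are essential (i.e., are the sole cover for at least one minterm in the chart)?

3

Round 0: 00001✓ 00011✓ 00110✓ 00111✓ 01000✓ 01010✓ 01011✓ 01101✓ 01111✓ 10000✓ 10011✓ 10110✓ 10111✓ 11000✓ 11001✓ 11101✓
Round 1: -0011✓ -0110✓ -0111✓ -1000 -1101 0-011✓ 0-111✓ 00-11✓ 000-1 0011-✓ 01-11✓ 010-0 0101- 011-1 1-000 10-11✓ 1011-✓ 11-01 1100-
Round 2: -0-11 -011- 0--11
PIs = {-0-11, -011-, -1000, -1101, 0--11, 000-1, 010-0, 0101-, 011-1, 1-000, 11-01, 1100-}
Coverage chart:
  m3: -0-11,0--11,000-1
  m6: -011- ←essential
  m7: -0-11,-011-,0--11
  m8: -1000,010-0
  m11: 0--11,0101-
  m13: -1101,011-1
  m15: 0--11,011-1
  m16: 1-000 ←essential
  m19: -0-11 ←essential
  m22: -011- ←essential
  m23: -0-11,-011-
  m24: -1000,1-000,1100-
  m25: 11-01,1100-
  m29: -1101,11-01
Essential: -0-11, -011-, 1-000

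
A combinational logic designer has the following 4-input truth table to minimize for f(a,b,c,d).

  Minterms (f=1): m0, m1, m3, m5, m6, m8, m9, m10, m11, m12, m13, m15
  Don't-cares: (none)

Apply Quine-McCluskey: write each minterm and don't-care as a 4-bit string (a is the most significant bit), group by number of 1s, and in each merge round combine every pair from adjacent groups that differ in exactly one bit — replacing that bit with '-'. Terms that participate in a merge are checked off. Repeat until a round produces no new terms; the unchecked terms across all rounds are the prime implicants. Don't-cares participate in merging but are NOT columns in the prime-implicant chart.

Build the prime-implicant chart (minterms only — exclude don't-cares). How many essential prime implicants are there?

7

[col 0] 0000*, 0001*, 0011*, 0101*, 0110, 1000*, 1001*, 1010*, 1011*, 1100*, 1101*, 1111*
[col 1] -000*, -001*, -011*, -101*, 0-01*, 00-1*, 000-*, 1-00*, 1-01*, 1-11*, 10-0*, 10-1*, 100-*, 101-*, 11-1*, 110-*
[col 2] --01, -0-1, -00-, 1--1, 1-0-, 10--
Prime implicants: --01, -0-1, -00-, 0110, 1--1, 1-0-, 10--
PI chart (minterm → PIs covering it):
  0 | -00-  (sole → essential)
  1 | --01,-0-1,-00-
  3 | -0-1  (sole → essential)
  5 | --01  (sole → essential)
  6 | 0110  (sole → essential)
  8 | -00-,1-0-,10--
  9 | --01,-0-1,-00-,1--1,1-0-,10--
  10 | 10--  (sole → essential)
  11 | -0-1,1--1,10--
  12 | 1-0-  (sole → essential)
  13 | --01,1--1,1-0-
  15 | 1--1  (sole → essential)
Essential prime implicants: --01, -0-1, -00-, 0110, 1--1, 1-0-, 10--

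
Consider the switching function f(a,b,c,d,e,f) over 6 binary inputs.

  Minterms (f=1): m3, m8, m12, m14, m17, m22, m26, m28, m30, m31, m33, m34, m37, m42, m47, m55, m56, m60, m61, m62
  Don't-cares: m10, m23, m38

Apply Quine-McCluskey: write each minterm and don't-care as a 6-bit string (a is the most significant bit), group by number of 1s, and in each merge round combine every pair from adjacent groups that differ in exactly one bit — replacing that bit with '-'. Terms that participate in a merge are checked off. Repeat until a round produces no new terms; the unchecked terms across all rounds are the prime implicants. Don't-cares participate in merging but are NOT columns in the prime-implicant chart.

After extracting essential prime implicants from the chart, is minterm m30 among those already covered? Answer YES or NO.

[col 0] 000011, 001000*, 001010*, 001100*, 001110*, 010001, 010110*, 010111*, 011010*, 011100*, 011110*, 011111*, 100001*, 100010*, 100101*, 100110*, 101010*, 101111, 110111*, 111000*, 111100*, 111101*, 111110*
[col 1] -01010, -10111, -11100*, -11110*, 0-1010*, 0-1100*, 0-1110*, 001-00*, 001-10*, 0010-0*, 0011-0*, 01-110*, 01-111*, 01011-*, 011-10*, 0111-0*, 01111-*, 10-010, 100-01, 100-10, 111-00, 1111-0*, 11110-
[col 2] -111-0, 0-1-10, 0-11-0, 001--0, 01-11-
Prime implicants: -01010, -10111, -111-0, 0-1-10, 0-11-0, 000011, 001--0, 01-11-, 010001, 10-010, 100-01, 100-10, 101111, 111-00, 11110-
PI chart (minterm → PIs covering it):
  3 | 000011  (sole → essential)
  8 | 001--0  (sole → essential)
  12 | 0-11-0,001--0
  14 | 0-1-10,0-11-0,001--0
  17 | 010001  (sole → essential)
  22 | 01-11-  (sole → essential)
  26 | 0-1-10  (sole → essential)
  28 | -111-0,0-11-0
  30 | -111-0,0-1-10,0-11-0,01-11-
  31 | 01-11-  (sole → essential)
  33 | 100-01  (sole → essential)
  34 | 10-010,100-10
  37 | 100-01  (sole → essential)
  42 | -01010,10-010
  47 | 101111  (sole → essential)
  55 | -10111  (sole → essential)
  56 | 111-00  (sole → essential)
  60 | -111-0,111-00,11110-
  61 | 11110-  (sole → essential)
  62 | -111-0  (sole → essential)
Essential prime implicants: -10111, -111-0, 0-1-10, 000011, 001--0, 01-11-, 010001, 100-01, 101111, 111-00, 11110-

YES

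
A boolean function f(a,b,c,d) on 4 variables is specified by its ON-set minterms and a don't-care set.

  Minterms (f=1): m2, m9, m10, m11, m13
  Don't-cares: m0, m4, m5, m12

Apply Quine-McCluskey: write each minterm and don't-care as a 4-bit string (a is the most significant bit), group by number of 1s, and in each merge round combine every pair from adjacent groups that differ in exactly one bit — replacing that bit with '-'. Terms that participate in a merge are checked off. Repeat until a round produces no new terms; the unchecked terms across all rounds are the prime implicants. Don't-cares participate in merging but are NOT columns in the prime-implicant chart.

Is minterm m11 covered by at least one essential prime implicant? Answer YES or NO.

size-2^0 implicants → 0000(✓)  0010(✓)  0100(✓)  0101(✓)  1001(✓)  1010(✓)  1011(✓)  1100(✓)  1101(✓)
size-2^1 implicants → -010  -100(✓)  -101(✓)  0-00  00-0  010-(✓)  1-01  10-1  101-  110-(✓)
size-2^2 implicants → -10-
Unchecked terms (primes): -010, -10-, 0-00, 00-0, 1-01, 10-1, 101-
Minterm coverage:
  m2 ⊆ -010,00-0
  m9 ⊆ 1-01,10-1
  m10 ⊆ -010,101-
  m11 ⊆ 10-1,101-
  m13 ⊆ -10-,1-01
(no essential prime implicants)

NO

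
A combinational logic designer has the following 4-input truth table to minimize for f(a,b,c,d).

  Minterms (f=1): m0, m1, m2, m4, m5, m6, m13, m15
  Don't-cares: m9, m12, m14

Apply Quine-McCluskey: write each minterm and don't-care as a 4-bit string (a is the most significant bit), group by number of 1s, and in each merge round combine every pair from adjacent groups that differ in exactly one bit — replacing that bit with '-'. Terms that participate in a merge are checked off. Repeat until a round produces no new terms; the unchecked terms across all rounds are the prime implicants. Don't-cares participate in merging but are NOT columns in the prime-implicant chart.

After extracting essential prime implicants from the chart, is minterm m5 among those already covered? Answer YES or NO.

NO

Round 0: 0000✓ 0001✓ 0010✓ 0100✓ 0101✓ 0110✓ 1001✓ 1100✓ 1101✓ 1110✓ 1111✓
Round 1: -001✓ -100✓ -101✓ -110✓ 0-00✓ 0-01✓ 0-10✓ 00-0✓ 000-✓ 01-0✓ 010-✓ 1-01✓ 11-0✓ 11-1✓ 110-✓ 111-✓
Round 2: --01 -1-0 -10- 0--0 0-0- 11--
PIs = {--01, -1-0, -10-, 0--0, 0-0-, 11--}
Coverage chart:
  m0: 0--0,0-0-
  m1: --01,0-0-
  m2: 0--0 ←essential
  m4: -1-0,-10-,0--0,0-0-
  m5: --01,-10-,0-0-
  m6: -1-0,0--0
  m13: --01,-10-,11--
  m15: 11-- ←essential
Essential: 0--0, 11--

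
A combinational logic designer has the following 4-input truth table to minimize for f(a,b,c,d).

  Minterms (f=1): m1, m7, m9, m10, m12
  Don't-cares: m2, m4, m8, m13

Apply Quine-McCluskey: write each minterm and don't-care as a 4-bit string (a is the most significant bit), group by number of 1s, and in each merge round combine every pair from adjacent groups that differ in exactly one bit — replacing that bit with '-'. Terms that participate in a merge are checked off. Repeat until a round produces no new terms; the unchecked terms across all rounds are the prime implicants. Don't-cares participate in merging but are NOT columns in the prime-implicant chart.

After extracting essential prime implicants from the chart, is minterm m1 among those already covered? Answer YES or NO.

Round 0: 0001✓ 0010✓ 0100✓ 0111 1000✓ 1001✓ 1010✓ 1100✓ 1101✓
Round 1: -001 -010 -100 1-00✓ 1-01✓ 10-0 100-✓ 110-✓
Round 2: 1-0-
PIs = {-001, -010, -100, 0111, 1-0-, 10-0}
Coverage chart:
  m1: -001 ←essential
  m7: 0111 ←essential
  m9: -001,1-0-
  m10: -010,10-0
  m12: -100,1-0-
Essential: -001, 0111

YES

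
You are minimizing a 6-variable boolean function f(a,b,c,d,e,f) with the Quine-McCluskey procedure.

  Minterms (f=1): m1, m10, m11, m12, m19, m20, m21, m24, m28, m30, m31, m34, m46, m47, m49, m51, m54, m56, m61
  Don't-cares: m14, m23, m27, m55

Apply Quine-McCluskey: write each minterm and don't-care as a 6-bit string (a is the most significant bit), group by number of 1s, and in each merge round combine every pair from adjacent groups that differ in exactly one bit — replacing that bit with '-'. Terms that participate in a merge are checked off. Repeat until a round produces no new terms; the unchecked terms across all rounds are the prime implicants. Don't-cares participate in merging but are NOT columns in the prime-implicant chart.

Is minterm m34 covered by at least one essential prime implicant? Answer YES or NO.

YES

Round 0: 000001 001010✓ 001011✓ 001100✓ 001110✓ 010011✓ 010100✓ 010101✓ 010111✓ 011000✓ 011011✓ 011100✓ 011110✓ 011111✓ 100010 101110✓ 101111✓ 110001✓ 110011✓ 110110✓ 110111✓ 111000✓ 111101
Round 1: -01110 -10011✓ -10111✓ -11000 0-1011 0-1100✓ 0-1110✓ 001-10 00101- 0011-0✓ 01-011✓ 01-100 01-111✓ 010-11✓ 0101-1 01010- 011-00 011-11✓ 0111-0✓ 01111- 10111- 110-11✓ 1100-1 11011-
Round 2: -10-11 0-11-0 01--11
PIs = {-01110, -10-11, -11000, 0-1011, 0-11-0, 000001, 001-10, 00101-, 01--11, 01-100, 0101-1, 01010-, 011-00, 01111-, 100010, 10111-, 1100-1, 11011-, 111101}
Coverage chart:
  m1: 000001 ←essential
  m10: 001-10,00101-
  m11: 0-1011,00101-
  m12: 0-11-0 ←essential
  m19: -10-11,01--11
  m20: 01-100,01010-
  m21: 0101-1,01010-
  m24: -11000,011-00
  m28: 0-11-0,01-100,011-00
  m30: 0-11-0,01111-
  m31: 01--11,01111-
  m34: 100010 ←essential
  m46: -01110,10111-
  m47: 10111- ←essential
  m49: 1100-1 ←essential
  m51: -10-11,1100-1
  m54: 11011- ←essential
  m56: -11000 ←essential
  m61: 111101 ←essential
Essential: -11000, 0-11-0, 000001, 100010, 10111-, 1100-1, 11011-, 111101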